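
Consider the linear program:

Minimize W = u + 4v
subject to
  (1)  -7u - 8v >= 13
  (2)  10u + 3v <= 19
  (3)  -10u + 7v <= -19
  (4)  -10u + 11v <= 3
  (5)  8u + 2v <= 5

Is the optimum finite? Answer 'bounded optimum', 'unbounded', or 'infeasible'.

unbounded

From the feasible point (61/129, -263/129), moving in the direction (-7, -10) keeps every constraint satisfied while W decreases without bound.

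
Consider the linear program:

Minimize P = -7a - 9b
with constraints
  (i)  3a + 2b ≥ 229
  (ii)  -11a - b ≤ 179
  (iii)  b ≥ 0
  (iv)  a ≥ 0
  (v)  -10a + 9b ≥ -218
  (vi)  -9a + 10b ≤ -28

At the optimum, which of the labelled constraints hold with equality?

(v) and (vi)

Corner points and P = -7a - 9b:
  (2497/47, 1636/47) → P = -32203/47
  (391/8, 659/16) → P = -11405/16
  (1928/19, 1682/19) → P = -28634/19

The minimum is at (1928/19, 1682/19). Substituting into each constraint, equality holds for (v) and (vi); the remaining constraints have slack.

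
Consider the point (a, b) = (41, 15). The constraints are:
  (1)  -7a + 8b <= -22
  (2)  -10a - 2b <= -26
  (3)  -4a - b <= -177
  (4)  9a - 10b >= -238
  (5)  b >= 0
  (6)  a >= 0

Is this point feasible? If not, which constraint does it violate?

(1): -167 ≤ -22 ✓
(2): -440 ≤ -26 ✓
(3): -179 ≤ -177 ✓
(4): 219 ≥ -238 ✓
(5): 15 ≥ 0 ✓
(6): 41 ≥ 0 ✓

feasible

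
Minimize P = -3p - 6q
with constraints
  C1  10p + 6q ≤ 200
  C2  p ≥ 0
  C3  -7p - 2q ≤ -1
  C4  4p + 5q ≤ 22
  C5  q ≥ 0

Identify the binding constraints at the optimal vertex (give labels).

Vertices and P = -3p - 6q:
  (0, 1/2) → P = -3
  (0, 22/5) → P = -132/5
  (1/7, 0) → P = -3/7
  (11/2, 0) → P = -33/2

The minimum is at (0, 22/5). Substituting into each constraint, equality holds for C2 and C4; the remaining constraints have slack.

C2 and C4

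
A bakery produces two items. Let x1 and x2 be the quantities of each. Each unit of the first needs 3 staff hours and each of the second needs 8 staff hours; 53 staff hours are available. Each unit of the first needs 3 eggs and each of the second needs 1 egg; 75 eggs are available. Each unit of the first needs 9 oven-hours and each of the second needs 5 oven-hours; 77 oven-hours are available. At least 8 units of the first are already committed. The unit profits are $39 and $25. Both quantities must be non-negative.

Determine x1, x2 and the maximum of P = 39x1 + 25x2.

x1 = 8, x2 = 1, maximum P = 337

Corner points and P = 39x1 + 25x2:
  (77/9, 0) → P = 1001/3
  (8, 0) → P = 312
  (8, 1) → P = 337

The optimum lies where 9x1 + 5x2 = 77 and x1 = 8.
Solving simultaneously gives x1 = 8, x2 = 1.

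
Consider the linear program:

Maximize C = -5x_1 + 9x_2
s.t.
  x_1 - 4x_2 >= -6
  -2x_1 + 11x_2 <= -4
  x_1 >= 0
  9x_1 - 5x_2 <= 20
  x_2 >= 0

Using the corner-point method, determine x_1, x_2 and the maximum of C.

At the optimal vertex, -2x_1 + 11x_2 = -4 and x_2 = 0.
Solving simultaneously gives x_1 = 2, x_2 = 0.

x_1 = 2, x_2 = 0, maximum C = -10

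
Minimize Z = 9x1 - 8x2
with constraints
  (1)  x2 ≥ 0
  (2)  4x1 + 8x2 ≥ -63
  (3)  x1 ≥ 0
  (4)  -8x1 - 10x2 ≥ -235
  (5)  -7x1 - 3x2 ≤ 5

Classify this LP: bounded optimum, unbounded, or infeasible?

bounded optimum

Corner points and Z = 9x1 - 8x2:
  (0, 0) → Z = 0
  (235/8, 0) → Z = 2115/8
  (0, 47/2) → Z = -188
The feasible region has finitely many vertices and no improving ray; the minimum is -188 at (0, 47/2).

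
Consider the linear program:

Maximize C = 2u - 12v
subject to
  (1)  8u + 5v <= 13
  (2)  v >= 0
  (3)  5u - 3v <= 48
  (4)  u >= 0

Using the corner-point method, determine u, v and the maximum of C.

u = 13/8, v = 0, maximum C = 13/4

Corner points and C = 2u - 12v:
  (13/8, 0) → C = 13/4
  (0, 13/5) → C = -156/5
  (0, 0) → C = 0

At the optimal vertex, 8u + 5v = 13 and v = 0.
Solving simultaneously gives u = 13/8, v = 0.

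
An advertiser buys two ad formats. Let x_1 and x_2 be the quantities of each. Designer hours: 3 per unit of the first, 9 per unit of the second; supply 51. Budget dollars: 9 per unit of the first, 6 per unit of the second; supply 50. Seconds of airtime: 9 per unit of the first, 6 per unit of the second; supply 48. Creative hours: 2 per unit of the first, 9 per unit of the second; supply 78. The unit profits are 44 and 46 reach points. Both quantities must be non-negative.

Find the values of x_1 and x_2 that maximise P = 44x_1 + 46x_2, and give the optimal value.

x_1 = 2, x_2 = 5, maximum P = 318

Vertices and P = 44x_1 + 46x_2:
  (0, 0) → P = 0
  (0, 17/3) → P = 782/3
  (16/3, 0) → P = 704/3
  (2, 5) → P = 318

The optimum lies where 3x_1 + 9x_2 = 51 and 9x_1 + 6x_2 = 48.
Solving simultaneously gives x_1 = 2, x_2 = 5.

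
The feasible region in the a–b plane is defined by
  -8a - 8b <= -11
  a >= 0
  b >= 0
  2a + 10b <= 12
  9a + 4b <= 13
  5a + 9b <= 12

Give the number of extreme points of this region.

5

The feasible vertices (each the meet of two boundaries and inside every other half-plane) are:
  (11/8, 0)
  (7/32, 37/32)
  (13/9, 0)
  (3/8, 9/8)
  (69/61, 43/61)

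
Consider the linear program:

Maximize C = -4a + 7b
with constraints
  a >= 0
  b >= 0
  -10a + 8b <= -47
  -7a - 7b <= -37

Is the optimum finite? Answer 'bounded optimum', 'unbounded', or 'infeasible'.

From the feasible point (37/7, 0), moving in the direction (8, 10) keeps every constraint satisfied while C increases without bound.

unbounded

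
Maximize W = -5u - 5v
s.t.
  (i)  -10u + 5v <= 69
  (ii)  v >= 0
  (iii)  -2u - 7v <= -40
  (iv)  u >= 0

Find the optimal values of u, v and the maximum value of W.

u = 0, v = 40/7, maximum W = -200/7

Corner points and W = -5u - 5v:
  (0, 69/5) → W = -69
  (20, 0) → W = -100
  (0, 40/7) → W = -200/7
The feasible region is unbounded (it extends along (1, 2), (1, 0)), but W strictly decreases along every unbounded feasible direction, so there is no improving ray and the maximum is attained at a vertex.

The binding constraints are -2u - 7v = -40 and u = 0.
Solving simultaneously gives u = 0, v = 40/7.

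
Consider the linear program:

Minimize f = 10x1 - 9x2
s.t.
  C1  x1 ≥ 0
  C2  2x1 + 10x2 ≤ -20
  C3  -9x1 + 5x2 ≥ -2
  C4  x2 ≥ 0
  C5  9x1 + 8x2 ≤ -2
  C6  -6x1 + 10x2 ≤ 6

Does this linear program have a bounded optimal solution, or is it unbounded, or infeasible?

The boundaries 9x1 + 8x2 = -2 and -6x1 + 10x2 = 6 meet at (-34/69, 7/23), but that point violates x1 ≥ 0. Every candidate vertex is excluded by some other constraint, so the feasible region is empty.

infeasible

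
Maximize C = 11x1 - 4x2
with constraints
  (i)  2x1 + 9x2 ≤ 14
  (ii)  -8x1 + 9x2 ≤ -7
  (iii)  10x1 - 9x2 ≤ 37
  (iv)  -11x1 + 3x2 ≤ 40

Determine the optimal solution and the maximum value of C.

Corner points and C = 11x1 - 4x2:
  (21/10, 49/45) → C = 1687/90
  (17/4, 11/18) → C = 1595/36
  (-127/25, -397/75) → C = -2603/75
  (-157/23, -269/23) → C = -651/23

The optimum lies where 2x1 + 9x2 = 14 and 10x1 - 9x2 = 37.
Solving simultaneously gives x1 = 17/4, x2 = 11/18.

x1 = 17/4, x2 = 11/18, maximum C = 1595/36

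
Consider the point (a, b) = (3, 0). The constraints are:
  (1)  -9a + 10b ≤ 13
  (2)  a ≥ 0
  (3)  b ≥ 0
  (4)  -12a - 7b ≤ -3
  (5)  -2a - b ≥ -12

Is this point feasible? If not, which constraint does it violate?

(1): -27 ≤ 13 ✓
(2): 3 ≥ 0 ✓
(3): 0 ≥ 0 ✓
(4): -36 ≤ -3 ✓
(5): -6 ≥ -12 ✓

feasible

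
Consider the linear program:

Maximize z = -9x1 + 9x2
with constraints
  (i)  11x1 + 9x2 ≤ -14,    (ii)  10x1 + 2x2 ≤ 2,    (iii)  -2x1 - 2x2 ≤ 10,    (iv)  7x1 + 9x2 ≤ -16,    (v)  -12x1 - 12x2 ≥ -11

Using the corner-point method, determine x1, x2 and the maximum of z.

Vertices and z = -9x1 + 9x2:
  (23/34, -81/34) → z = -468/17
  (1/2, -13/6) → z = -24
  (3/2, -13/2) → z = -72
  (-29/2, 19/2) → z = 216

The optimum lies where -2x1 - 2x2 = 10 and 7x1 + 9x2 = -16.
Solving simultaneously gives x1 = -29/2, x2 = 19/2.

x1 = -29/2, x2 = 19/2, maximum z = 216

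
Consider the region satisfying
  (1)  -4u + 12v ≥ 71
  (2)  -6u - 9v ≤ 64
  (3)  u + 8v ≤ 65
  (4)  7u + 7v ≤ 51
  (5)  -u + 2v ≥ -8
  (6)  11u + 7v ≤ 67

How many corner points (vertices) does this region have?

4

The feasible vertices (each the meet of two boundaries and inside every other half-plane) are:
  (-469/36, 85/54)
  (115/112, 701/112)
  (-1097/39, 454/39)
  (-47/49, 404/49)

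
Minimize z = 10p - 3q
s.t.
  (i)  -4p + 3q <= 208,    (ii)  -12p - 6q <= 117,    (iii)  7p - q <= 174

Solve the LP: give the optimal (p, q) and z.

p = -533/20, q = 169/5, minimum z = -3679/10

Vertices and z = 10p - 3q:
  (-533/20, 169/5) → z = -3679/10
  (730/17, 2152/17) → z = 844/17
  (103/6, -323/6) → z = 1999/6

At the optimal vertex, -4p + 3q = 208 and -12p - 6q = 117.
Solving simultaneously gives p = -533/20, q = 169/5.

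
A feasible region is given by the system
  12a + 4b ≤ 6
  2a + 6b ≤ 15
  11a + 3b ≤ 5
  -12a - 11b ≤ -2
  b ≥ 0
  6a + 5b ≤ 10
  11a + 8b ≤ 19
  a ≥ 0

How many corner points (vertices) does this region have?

5

Intersecting each pair of boundary lines and keeping only the points that satisfy every inequality leaves:
  (1/4, 3/4)
  (0, 3/2)
  (5/11, 0)
  (1/6, 0)
  (0, 2/11)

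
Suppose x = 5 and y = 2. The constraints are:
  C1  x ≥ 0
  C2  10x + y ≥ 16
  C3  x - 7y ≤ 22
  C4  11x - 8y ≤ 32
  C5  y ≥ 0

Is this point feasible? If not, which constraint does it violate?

Constraint C4: 11x - 8y = 39, which is not ≤ 32. All other constraints are satisfied.

not feasible — violates C4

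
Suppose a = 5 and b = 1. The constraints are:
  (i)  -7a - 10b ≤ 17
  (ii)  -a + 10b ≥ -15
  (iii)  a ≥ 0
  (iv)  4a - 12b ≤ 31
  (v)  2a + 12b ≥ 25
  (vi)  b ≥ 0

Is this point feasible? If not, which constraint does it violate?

Constraint (v): 2a + 12b = 22, which is not ≥ 25. All other constraints are satisfied.

not feasible — violates (v)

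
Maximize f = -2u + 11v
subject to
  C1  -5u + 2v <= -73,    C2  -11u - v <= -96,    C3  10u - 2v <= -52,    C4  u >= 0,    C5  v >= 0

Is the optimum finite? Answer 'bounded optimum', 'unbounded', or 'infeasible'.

infeasible

The boundaries -5u + 2v = -73 and v = 0 meet at (73/5, 0), but that point violates 10u - 2v ≤ -52. Every candidate vertex is excluded by some other constraint, so the feasible region is empty.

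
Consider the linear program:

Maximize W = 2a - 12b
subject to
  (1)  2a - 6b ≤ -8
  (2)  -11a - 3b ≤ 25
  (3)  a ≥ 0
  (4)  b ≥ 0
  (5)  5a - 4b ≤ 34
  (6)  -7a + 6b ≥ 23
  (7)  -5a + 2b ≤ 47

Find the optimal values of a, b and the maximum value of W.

a = 0, b = 23/6, maximum W = -46

The feasible region is unbounded (it extends along (4, 5), (2, 5)), but W strictly decreases along every unbounded feasible direction, so there is no improving ray and the maximum is attained at a vertex.

The binding constraints are a = 0 and -7a + 6b = 23.
Solving simultaneously gives a = 0, b = 23/6.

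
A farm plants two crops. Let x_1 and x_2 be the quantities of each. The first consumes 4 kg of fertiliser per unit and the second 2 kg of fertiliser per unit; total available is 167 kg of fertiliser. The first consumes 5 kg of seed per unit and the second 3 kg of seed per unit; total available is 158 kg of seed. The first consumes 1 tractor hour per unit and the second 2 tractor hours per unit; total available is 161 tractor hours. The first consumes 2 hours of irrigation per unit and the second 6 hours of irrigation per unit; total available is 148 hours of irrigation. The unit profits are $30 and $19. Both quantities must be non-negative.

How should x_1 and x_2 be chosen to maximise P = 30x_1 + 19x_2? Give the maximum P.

x_1 = 21, x_2 = 53/3, maximum P = 2897/3

Vertices and P = 30x_1 + 19x_2:
  (0, 0) → P = 0
  (0, 74/3) → P = 1406/3
  (158/5, 0) → P = 948
  (21, 53/3) → P = 2897/3

The optimum lies where 5x_1 + 3x_2 = 158 and 2x_1 + 6x_2 = 148.
Solving simultaneously gives x_1 = 21, x_2 = 53/3.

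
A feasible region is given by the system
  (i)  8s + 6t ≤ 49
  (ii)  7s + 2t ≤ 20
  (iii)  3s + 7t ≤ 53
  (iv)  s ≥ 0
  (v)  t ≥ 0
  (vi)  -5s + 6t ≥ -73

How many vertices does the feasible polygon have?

5

The feasible vertices (each the meet of two boundaries and inside every other half-plane) are:
  (11/13, 183/26)
  (25/38, 277/38)
  (20/7, 0)
  (0, 53/7)
  (0, 0)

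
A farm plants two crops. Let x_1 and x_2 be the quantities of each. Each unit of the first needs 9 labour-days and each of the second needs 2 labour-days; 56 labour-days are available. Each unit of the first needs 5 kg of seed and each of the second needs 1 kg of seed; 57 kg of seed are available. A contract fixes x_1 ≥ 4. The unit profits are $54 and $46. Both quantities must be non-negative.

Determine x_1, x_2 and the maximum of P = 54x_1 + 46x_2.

x_1 = 4, x_2 = 10, maximum P = 676

Feasible corners and P = 54x_1 + 46x_2:
  (56/9, 0) → P = 336
  (4, 0) → P = 216
  (4, 10) → P = 676

The binding constraints are 9x_1 + 2x_2 = 56 and x_1 = 4.
Solving simultaneously gives x_1 = 4, x_2 = 10.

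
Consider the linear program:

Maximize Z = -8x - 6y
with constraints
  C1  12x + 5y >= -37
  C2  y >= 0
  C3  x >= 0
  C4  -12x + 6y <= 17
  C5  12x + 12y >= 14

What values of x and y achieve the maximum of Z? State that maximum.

Corner points and Z = -8x - 6y:
  (7/6, 0) → Z = -28/3
  (0, 17/6) → Z = -17
  (0, 7/6) → Z = -7
The feasible region is unbounded (it extends along (1, 2), (1, 0)), but Z strictly decreases along every unbounded feasible direction, so there is no improving ray and the maximum is attained at a vertex.

x = 0, y = 7/6, maximum Z = -7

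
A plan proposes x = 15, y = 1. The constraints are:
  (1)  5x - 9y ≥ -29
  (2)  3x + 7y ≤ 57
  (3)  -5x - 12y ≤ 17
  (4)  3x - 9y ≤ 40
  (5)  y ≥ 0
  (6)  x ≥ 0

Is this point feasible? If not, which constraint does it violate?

feasible

(1): 66 ≥ -29 ✓
(2): 52 ≤ 57 ✓
(3): -87 ≤ 17 ✓
(4): 36 ≤ 40 ✓
(5): 1 ≥ 0 ✓
(6): 15 ≥ 0 ✓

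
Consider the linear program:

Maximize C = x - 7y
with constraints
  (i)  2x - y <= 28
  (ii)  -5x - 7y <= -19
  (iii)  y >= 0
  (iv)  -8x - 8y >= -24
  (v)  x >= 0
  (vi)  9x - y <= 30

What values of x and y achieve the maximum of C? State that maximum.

x = 1, y = 2, maximum C = -13

Feasible corners and C = x - 7y:
  (1, 2) → C = -13
  (0, 19/7) → C = -19
  (0, 3) → C = -21

At the optimal vertex, -5x - 7y = -19 and -8x - 8y = -24.
Solving simultaneously gives x = 1, y = 2.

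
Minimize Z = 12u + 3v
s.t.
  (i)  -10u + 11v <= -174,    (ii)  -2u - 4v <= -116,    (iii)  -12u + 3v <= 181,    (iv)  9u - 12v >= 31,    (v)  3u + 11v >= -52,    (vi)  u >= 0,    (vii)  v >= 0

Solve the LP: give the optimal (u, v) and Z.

Extreme points and Z = 12u + 3v:
  (986/31, 406/31) → Z = 13050/31
  (1747/21, 1256/21) → Z = 8244/7
  (58, 0) → Z = 696
The feasible region is unbounded (it extends along (4, 3), (1, 0)), but Z strictly increases along every unbounded feasible direction, so there is no improving ray and the minimum is attained at a vertex.

u = 986/31, v = 406/31, minimum Z = 13050/31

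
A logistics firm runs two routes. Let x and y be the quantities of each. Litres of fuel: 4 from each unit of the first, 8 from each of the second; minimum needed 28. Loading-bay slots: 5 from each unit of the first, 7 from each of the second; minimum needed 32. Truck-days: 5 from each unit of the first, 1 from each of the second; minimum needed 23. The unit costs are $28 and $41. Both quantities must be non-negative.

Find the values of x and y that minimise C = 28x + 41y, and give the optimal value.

The feasible region is unbounded (it extends along (0, 1), (1, 0)), but C strictly increases along every unbounded feasible direction, so there is no improving ray and the minimum is attained at a vertex.

x = 5, y = 1, minimum C = 181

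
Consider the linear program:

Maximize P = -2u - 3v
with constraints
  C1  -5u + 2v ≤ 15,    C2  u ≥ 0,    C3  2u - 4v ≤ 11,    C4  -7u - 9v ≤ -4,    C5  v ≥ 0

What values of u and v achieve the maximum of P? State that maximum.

Corner points and P = -2u - 3v:
  (0, 15/2) → P = -45/2
  (0, 4/9) → P = -4/3
  (11/2, 0) → P = -11
  (4/7, 0) → P = -8/7
The feasible region is unbounded (it extends along (2, 1), (2, 5)), but P strictly decreases along every unbounded feasible direction, so there is no improving ray and the maximum is attained at a vertex.

The optimum lies where -7u - 9v = -4 and v = 0.
Solving simultaneously gives u = 4/7, v = 0.

u = 4/7, v = 0, maximum P = -8/7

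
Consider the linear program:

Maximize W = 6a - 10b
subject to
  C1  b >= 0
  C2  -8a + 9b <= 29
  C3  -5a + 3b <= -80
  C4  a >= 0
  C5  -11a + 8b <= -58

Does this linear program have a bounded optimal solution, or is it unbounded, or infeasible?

unbounded

From the feasible point (16, 0), moving in the direction (1, 0) keeps every constraint satisfied while W increases without bound.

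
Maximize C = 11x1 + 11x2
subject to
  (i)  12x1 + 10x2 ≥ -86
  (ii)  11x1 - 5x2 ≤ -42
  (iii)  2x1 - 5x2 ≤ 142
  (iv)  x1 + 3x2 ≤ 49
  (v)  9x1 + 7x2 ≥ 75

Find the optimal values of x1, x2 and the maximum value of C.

Vertices and C = 11x1 + 11x2:
  (119/38, 581/38) → C = 3850/19
  (81/122, 1203/122) → C = 7062/61
  (-59/10, 183/10) → C = 682/5

x1 = 119/38, x2 = 581/38, maximum C = 3850/19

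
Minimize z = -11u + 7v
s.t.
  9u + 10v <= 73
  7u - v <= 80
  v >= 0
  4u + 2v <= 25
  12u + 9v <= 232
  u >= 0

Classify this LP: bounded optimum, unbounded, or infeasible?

bounded optimum

Extreme points and z = -11u + 7v:
  (52/11, 67/22) → z = -675/22
  (0, 73/10) → z = 511/10
  (25/4, 0) → z = -275/4
  (0, 0) → z = 0
The feasible region has finitely many vertices and no improving ray; the minimum is -275/4 at (25/4, 0).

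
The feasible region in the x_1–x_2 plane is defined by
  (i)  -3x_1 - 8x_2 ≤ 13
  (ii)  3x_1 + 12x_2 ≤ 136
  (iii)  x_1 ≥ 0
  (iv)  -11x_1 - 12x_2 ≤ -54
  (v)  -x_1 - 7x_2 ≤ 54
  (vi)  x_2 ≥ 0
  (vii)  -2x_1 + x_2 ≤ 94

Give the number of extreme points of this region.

4

Of the 21 pairwise boundary intersections, those satisfying every inequality are:
  (0, 34/3)
  (136/3, 0)
  (0, 9/2)
  (54/11, 0)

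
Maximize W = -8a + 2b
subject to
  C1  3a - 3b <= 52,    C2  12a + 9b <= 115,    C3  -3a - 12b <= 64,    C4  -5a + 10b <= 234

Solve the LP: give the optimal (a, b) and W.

Vertices and W = -8a + 2b:
  (271/21, -31/7) → W = -2354/21
  (48/5, -116/15) → W = -1384/15
  (-956/165, 3383/165) → W = 14414/165
  (-1724/45, 191/45) → W = 14174/45

a = -1724/45, b = 191/45, maximum W = 14174/45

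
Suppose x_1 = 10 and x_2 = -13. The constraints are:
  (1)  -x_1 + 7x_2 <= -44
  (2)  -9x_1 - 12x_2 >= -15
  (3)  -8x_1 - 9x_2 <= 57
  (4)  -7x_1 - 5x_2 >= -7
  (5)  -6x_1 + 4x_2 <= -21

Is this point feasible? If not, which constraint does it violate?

(1): -101 ≤ -44 ✓
(2): 66 ≥ -15 ✓
(3): 37 ≤ 57 ✓
(4): -5 ≥ -7 ✓
(5): -112 ≤ -21 ✓

feasible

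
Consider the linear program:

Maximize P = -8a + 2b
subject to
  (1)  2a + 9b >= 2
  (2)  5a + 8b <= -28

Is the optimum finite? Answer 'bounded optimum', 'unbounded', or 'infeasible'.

unbounded

From the feasible point (-268/29, 66/29), moving in the direction (-8, 5) keeps every constraint satisfied while P increases without bound.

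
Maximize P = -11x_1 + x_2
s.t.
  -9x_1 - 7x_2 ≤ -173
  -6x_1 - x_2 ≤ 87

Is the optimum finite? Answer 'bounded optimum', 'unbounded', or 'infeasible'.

From the feasible point (-782/33, 607/11), moving in the direction (-1, 6) keeps every constraint satisfied while P increases without bound.

unbounded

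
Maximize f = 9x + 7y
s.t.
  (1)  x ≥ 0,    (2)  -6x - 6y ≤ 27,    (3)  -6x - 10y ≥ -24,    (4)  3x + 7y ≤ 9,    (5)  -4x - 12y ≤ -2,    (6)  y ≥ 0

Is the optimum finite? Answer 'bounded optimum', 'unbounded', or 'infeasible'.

bounded optimum

Corner points and f = 9x + 7y:
  (0, 9/7) → f = 9
  (0, 1/6) → f = 7/6
  (3, 0) → f = 27
  (1/2, 0) → f = 9/2
The feasible region has finitely many vertices and no improving ray; the maximum is 27 at (3, 0).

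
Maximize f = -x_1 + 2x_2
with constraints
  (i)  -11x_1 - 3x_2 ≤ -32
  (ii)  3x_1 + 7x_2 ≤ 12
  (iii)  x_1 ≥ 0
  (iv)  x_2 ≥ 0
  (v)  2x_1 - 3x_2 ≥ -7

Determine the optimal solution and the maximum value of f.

Corner points and f = -x_1 + 2x_2:
  (47/17, 9/17) → f = -29/17
  (32/11, 0) → f = -32/11
  (4, 0) → f = -4

x_1 = 47/17, x_2 = 9/17, maximum f = -29/17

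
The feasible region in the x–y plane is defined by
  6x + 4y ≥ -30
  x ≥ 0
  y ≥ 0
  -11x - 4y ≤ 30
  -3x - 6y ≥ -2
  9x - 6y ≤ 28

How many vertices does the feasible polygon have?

3

Of the 15 pairwise boundary intersections, those satisfying every inequality are:
  (0, 0)
  (0, 1/3)
  (2/3, 0)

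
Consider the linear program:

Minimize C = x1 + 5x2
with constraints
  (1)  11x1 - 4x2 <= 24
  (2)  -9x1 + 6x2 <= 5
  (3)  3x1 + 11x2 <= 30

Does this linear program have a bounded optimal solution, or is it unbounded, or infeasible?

From the feasible point (384/133, 258/133), moving in the direction (-6, -9) keeps every constraint satisfied while C decreases without bound.

unbounded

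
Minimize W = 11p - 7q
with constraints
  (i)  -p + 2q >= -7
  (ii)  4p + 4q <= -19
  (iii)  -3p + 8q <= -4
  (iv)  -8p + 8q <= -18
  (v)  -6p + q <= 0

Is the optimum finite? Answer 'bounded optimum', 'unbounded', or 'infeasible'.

The boundaries -p + 2q = -7 and 4p + 4q = -19 meet at (-5/6, -47/12), but that point violates -6p + q ≤ 0. Every candidate vertex is excluded by some other constraint, so the feasible region is empty.

infeasible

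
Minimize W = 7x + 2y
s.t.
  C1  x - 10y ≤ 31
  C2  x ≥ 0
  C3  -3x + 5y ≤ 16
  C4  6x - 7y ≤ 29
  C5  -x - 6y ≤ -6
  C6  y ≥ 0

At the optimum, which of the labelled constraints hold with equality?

Corner points and W = 7x + 2y:
  (0, 16/5) → W = 32/5
  (0, 1) → W = 2
  (257/9, 61/3) → W = 2165/9
  (216/43, 7/43) → W = 1526/43

The minimum is at (0, 1). Substituting into each constraint, equality holds for C2 and C5; the remaining constraints have slack.

C2 and C5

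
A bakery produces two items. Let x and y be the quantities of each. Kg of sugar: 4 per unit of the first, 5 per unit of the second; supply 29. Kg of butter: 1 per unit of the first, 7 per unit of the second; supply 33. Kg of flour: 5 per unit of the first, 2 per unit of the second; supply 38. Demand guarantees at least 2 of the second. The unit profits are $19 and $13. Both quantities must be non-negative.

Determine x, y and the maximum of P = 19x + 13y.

Feasible corners and P = 19x + 13y:
  (0, 33/7) → P = 429/7
  (0, 2) → P = 26
  (38/23, 103/23) → P = 2061/23
  (19/4, 2) → P = 465/4

x = 19/4, y = 2, maximum P = 465/4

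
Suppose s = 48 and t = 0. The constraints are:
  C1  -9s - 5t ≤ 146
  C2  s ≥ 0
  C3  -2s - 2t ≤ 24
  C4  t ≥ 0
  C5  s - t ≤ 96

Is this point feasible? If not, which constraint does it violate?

feasible

C1: -432 ≤ 146 ✓
C2: 48 ≥ 0 ✓
C3: -96 ≤ 24 ✓
C4: 0 ≥ 0 ✓
C5: 48 ≤ 96 ✓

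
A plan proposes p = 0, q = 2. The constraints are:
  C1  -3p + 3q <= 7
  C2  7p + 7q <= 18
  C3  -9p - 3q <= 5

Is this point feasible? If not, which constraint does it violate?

C1: 6 ≤ 7 ✓
C2: 14 ≤ 18 ✓
C3: -6 ≤ 5 ✓

feasible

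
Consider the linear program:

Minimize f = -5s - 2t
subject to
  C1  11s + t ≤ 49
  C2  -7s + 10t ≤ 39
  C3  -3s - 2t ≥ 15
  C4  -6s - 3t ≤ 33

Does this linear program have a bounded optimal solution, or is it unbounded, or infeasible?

bounded optimum

Corner points and f = -5s - 2t:
  (113/19, -312/19) → f = 59/19
  (20/3, -73/3) → f = 46/3
  (-57/11, 3/11) → f = 279/11
  (-149/27, 1/27) → f = 743/27
The feasible region has finitely many vertices and no improving ray; the minimum is 59/19 at (113/19, -312/19).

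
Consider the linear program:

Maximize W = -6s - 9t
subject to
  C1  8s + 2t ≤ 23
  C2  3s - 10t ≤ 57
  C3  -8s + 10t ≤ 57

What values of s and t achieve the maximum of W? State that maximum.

s = -114/5, t = -627/50, maximum W = 12483/50

The optimum lies where 3s - 10t = 57 and -8s + 10t = 57.
Solving simultaneously gives s = -114/5, t = -627/50.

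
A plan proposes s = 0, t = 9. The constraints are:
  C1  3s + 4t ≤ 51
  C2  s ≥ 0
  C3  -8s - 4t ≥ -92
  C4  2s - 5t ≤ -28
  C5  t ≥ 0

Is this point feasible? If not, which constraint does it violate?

feasible

C1: 36 ≤ 51 ✓
C2: 0 ≥ 0 ✓
C3: -36 ≥ -92 ✓
C4: -45 ≤ -28 ✓
C5: 9 ≥ 0 ✓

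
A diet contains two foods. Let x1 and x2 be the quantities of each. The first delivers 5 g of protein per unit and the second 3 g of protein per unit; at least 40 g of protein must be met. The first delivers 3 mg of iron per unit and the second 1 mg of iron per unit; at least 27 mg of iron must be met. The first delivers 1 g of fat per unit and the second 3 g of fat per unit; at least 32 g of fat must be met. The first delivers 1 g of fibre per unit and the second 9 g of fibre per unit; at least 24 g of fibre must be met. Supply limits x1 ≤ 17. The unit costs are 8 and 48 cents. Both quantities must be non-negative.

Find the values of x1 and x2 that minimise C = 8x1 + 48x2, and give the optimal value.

x1 = 17, x2 = 5, minimum C = 376

The feasible region is unbounded (it extends along (0, 1)), but C strictly increases along every unbounded feasible direction, so there is no improving ray and the minimum is attained at a vertex.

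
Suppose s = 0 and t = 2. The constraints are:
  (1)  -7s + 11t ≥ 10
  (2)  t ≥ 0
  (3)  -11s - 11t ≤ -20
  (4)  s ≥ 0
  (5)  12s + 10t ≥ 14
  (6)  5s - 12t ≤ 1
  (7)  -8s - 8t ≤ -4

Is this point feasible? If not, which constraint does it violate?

(1): 22 ≥ 10 ✓
(2): 2 ≥ 0 ✓
(3): -22 ≤ -20 ✓
(4): 0 ≥ 0 ✓
(5): 20 ≥ 14 ✓
(6): -24 ≤ 1 ✓
(7): -16 ≤ -4 ✓

feasible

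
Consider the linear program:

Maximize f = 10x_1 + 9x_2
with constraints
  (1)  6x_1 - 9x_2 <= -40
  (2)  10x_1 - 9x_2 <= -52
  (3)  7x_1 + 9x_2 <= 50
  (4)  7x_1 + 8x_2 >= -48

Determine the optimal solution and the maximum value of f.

x_1 = -2/17, x_2 = 96/17, maximum f = 844/17

Extreme points and f = 10x_1 + 9x_2:
  (-3, 22/9) → f = -8
  (-752/111, -8/111) → f = -7592/111
  (-2/17, 96/17) → f = 844/17
  (-832/7, 98) → f = -2146/7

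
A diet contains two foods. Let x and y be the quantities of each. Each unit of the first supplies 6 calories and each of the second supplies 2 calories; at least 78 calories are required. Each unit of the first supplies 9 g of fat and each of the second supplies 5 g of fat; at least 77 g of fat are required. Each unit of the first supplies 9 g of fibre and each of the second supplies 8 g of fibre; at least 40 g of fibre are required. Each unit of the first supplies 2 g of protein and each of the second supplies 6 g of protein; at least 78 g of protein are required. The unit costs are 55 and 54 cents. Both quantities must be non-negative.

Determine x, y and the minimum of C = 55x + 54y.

Feasible corners and C = 55x + 54y:
  (0, 39) → C = 2106
  (39, 0) → C = 2145
  (39/4, 39/4) → C = 4251/4
The feasible region is unbounded (it extends along (0, 1), (1, 0)), but C strictly increases along every unbounded feasible direction, so there is no improving ray and the minimum is attained at a vertex.

x = 39/4, y = 39/4, minimum C = 4251/4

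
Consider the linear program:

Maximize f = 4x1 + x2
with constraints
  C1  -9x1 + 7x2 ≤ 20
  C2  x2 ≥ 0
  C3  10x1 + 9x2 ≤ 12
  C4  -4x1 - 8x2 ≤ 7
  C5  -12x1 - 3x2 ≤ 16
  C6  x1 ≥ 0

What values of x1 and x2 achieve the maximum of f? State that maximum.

At the optimal vertex, x2 = 0 and 10x1 + 9x2 = 12.
Solving simultaneously gives x1 = 6/5, x2 = 0.

x1 = 6/5, x2 = 0, maximum f = 24/5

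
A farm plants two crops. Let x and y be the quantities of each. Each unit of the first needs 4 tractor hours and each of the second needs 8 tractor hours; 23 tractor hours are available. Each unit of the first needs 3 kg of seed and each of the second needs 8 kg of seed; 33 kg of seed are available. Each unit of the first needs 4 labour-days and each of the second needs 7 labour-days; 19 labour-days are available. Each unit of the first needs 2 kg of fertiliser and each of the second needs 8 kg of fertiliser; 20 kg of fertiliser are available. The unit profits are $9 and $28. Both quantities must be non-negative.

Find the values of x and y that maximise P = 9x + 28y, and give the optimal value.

Feasible corners and P = 9x + 28y:
  (0, 0) → P = 0
  (0, 5/2) → P = 70
  (19/4, 0) → P = 171/4
  (2/3, 7/3) → P = 214/3

x = 2/3, y = 7/3, maximum P = 214/3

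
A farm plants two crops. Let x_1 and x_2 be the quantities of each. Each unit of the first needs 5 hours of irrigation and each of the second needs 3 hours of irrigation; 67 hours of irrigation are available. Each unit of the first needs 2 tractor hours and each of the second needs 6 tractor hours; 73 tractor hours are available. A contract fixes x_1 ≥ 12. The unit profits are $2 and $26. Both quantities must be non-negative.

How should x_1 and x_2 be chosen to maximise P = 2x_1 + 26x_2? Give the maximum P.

x_1 = 12, x_2 = 7/3, maximum P = 254/3

Corner points and P = 2x_1 + 26x_2:
  (67/5, 0) → P = 134/5
  (12, 0) → P = 24
  (12, 7/3) → P = 254/3

At the optimal vertex, 5x_1 + 3x_2 = 67 and x_1 = 12.
Solving simultaneously gives x_1 = 12, x_2 = 7/3.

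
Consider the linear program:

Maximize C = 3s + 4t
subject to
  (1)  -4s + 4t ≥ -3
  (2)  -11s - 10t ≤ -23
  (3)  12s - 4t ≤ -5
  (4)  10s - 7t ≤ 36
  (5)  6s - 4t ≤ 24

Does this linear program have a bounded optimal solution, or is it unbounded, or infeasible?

From the feasible point (21/82, 331/164), moving in the direction (-10, 11) keeps every constraint satisfied while C increases without bound.

unbounded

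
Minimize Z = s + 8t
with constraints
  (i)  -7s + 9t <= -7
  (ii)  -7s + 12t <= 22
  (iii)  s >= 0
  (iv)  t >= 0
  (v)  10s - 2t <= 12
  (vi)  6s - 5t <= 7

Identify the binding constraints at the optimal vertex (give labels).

Extreme points and Z = s + 8t:
  (1, 0) → Z = 1
  (47/38, 7/38) → Z = 103/38
  (7/6, 0) → Z = 7/6
  (23/19, 1/19) → Z = 31/19

The minimum is at (1, 0). Substituting into each constraint, equality holds for (i) and (iv); the remaining constraints have slack.

(i) and (iv)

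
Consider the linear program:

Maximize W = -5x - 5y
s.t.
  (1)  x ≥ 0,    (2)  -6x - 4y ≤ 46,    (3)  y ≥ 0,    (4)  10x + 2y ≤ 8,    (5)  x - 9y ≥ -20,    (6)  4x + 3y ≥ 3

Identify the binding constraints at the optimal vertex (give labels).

(3) and (6)

Corner points and W = -5x - 5y:
  (0, 20/9) → W = -100/9
  (0, 1) → W = -5
  (4/5, 0) → W = -4
  (3/4, 0) → W = -15/4
  (8/23, 52/23) → W = -300/23

The maximum is at (3/4, 0). Substituting into each constraint, equality holds for (3) and (6); the remaining constraints have slack.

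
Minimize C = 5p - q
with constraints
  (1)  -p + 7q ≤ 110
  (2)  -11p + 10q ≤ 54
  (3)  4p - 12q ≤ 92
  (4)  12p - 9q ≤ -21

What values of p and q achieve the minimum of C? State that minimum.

At the optimal vertex, -11p + 10q = 54 and 4p - 12q = 92.
Solving simultaneously gives p = -392/23, q = -307/23.

p = -392/23, q = -307/23, minimum C = -1653/23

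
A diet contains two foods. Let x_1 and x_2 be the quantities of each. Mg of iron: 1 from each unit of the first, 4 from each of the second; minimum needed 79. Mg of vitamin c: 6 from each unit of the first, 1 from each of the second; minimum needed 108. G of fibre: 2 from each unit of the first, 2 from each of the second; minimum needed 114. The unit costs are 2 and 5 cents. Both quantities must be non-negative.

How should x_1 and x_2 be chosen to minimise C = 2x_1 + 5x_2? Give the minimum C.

x_1 = 149/3, x_2 = 22/3, minimum C = 136

Corner points and C = 2x_1 + 5x_2:
  (0, 108) → C = 540
  (79, 0) → C = 158
  (149/3, 22/3) → C = 136
  (51/5, 234/5) → C = 1272/5
The feasible region is unbounded (it extends along (0, 1), (1, 0)), but C strictly increases along every unbounded feasible direction, so there is no improving ray and the minimum is attained at a vertex.

The optimum lies where x_1 + 4x_2 = 79 and 2x_1 + 2x_2 = 114.
Solving simultaneously gives x_1 = 149/3, x_2 = 22/3.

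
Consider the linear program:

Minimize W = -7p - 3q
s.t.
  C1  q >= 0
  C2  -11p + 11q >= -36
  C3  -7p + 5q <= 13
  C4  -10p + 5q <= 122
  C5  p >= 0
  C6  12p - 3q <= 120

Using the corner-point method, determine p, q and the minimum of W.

Corner points and W = -7p - 3q:
  (36/11, 0) → W = -252/11
  (0, 0) → W = 0
  (404/33, 296/33) → W = -3716/33
  (0, 13/5) → W = -39/5
  (213/13, 332/13) → W = -2487/13

p = 213/13, q = 332/13, minimum W = -2487/13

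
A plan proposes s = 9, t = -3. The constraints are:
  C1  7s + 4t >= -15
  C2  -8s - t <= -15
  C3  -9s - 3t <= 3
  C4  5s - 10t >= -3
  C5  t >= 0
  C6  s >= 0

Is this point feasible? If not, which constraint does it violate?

Constraint C5: t = -3, which is not ≥ 0. All other constraints are satisfied.

not feasible — violates C5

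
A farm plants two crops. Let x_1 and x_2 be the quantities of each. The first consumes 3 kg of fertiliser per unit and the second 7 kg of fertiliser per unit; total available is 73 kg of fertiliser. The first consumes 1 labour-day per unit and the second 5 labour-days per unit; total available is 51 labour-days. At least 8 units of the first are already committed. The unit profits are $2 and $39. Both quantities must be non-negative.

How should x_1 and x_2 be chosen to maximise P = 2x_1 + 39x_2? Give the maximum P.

Corner points and P = 2x_1 + 39x_2:
  (73/3, 0) → P = 146/3
  (8, 0) → P = 16
  (8, 7) → P = 289

x_1 = 8, x_2 = 7, maximum P = 289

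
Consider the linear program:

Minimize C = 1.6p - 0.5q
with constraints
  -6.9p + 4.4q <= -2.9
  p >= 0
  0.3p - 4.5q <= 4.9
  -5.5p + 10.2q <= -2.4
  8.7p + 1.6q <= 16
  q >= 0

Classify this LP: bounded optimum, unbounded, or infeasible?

Extreme points and C = 1.6p - 0.5q:
  (8352/4877, 3356/4877) → C = 58426/24385
  (24/55, 0) → C = 192/275
  (160/87, 0) → C = 256/87
The feasible region has finitely many vertices and no improving ray; the minimum is 192/275 at (24/55, 0).

bounded optimum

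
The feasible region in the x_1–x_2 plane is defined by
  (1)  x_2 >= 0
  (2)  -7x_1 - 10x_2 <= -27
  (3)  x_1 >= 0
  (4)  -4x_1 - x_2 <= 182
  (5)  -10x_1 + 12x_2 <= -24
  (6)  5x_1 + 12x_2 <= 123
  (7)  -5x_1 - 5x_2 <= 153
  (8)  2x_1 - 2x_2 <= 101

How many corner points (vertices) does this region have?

4

The feasible vertices (each the meet of two boundaries and inside every other half-plane) are:
  (27/7, 0)
  (123/5, 0)
  (141/46, 51/92)
  (49/5, 37/6)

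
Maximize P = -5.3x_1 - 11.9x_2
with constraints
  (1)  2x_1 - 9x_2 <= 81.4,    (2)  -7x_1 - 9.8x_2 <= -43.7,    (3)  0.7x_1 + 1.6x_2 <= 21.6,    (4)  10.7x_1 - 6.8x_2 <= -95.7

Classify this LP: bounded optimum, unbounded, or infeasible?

bounded optimum

Extreme points and P = -5.3x_1 - 11.9x_2:
  (-7088/217, 1723/62) → P = -683931/4340
  (-32035/7623, 113749/15246) → P = -10140421/152460
  (-156/547, 29811/2188) → P = -3514437/21880
The feasible region has finitely many vertices and no improving ray; the maximum is -10140421/152460 at (-32035/7623, 113749/15246).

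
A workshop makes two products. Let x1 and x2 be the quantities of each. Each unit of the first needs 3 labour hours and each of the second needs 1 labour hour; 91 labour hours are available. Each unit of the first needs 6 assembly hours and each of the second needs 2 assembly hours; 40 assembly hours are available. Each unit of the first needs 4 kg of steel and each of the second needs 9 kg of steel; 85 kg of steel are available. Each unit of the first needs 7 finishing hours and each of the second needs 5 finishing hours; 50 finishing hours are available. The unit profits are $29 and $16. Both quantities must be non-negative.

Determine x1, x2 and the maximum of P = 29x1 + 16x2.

Extreme points and P = 29x1 + 16x2:
  (0, 0) → P = 0
  (0, 85/9) → P = 1360/9
  (20/3, 0) → P = 580/3
  (25/4, 5/4) → P = 805/4
  (25/43, 395/43) → P = 7045/43

The binding constraints are 6x1 + 2x2 = 40 and 7x1 + 5x2 = 50.
Solving simultaneously gives x1 = 25/4, x2 = 5/4.

x1 = 25/4, x2 = 5/4, maximum P = 805/4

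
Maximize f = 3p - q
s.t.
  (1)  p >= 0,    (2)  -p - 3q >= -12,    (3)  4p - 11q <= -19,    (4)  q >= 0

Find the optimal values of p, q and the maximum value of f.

The optimum lies where -p - 3q = -12 and 4p - 11q = -19.
Solving simultaneously gives p = 75/23, q = 67/23.

p = 75/23, q = 67/23, maximum f = 158/23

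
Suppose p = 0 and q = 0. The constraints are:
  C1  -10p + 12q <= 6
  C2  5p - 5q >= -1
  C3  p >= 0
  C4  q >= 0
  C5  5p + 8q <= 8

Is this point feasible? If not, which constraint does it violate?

feasible

C1: 0 ≤ 6 ✓
C2: 0 ≥ -1 ✓
C3: 0 ≥ 0 ✓
C4: 0 ≥ 0 ✓
C5: 0 ≤ 8 ✓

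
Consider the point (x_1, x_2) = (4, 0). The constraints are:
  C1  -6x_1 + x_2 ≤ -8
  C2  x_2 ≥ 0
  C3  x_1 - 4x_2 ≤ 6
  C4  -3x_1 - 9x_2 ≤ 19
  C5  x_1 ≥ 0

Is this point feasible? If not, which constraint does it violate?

C1: -24 ≤ -8 ✓
C2: 0 ≥ 0 ✓
C3: 4 ≤ 6 ✓
C4: -12 ≤ 19 ✓
C5: 4 ≥ 0 ✓

feasible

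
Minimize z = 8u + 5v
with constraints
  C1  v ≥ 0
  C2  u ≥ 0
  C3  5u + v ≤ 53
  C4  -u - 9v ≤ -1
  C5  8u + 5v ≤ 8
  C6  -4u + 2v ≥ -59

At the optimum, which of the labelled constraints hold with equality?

Vertices and z = 8u + 5v:
  (1, 0) → z = 8
  (0, 1/9) → z = 5/9
  (0, 8/5) → z = 8

The minimum is at (0, 1/9). Substituting into each constraint, equality holds for C2 and C4; the remaining constraints have slack.

C2 and C4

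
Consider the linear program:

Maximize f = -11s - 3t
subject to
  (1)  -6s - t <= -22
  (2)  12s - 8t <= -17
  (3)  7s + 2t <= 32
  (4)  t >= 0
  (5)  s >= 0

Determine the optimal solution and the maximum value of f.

s = 53/20, t = 61/10, maximum f = -949/20

Corner points and f = -11s - 3t:
  (53/20, 61/10) → f = -949/20
  (12/5, 38/5) → f = -246/5
  (111/40, 503/80) → f = -3951/80

The binding constraints are -6s - t = -22 and 12s - 8t = -17.
Solving simultaneously gives s = 53/20, t = 61/10.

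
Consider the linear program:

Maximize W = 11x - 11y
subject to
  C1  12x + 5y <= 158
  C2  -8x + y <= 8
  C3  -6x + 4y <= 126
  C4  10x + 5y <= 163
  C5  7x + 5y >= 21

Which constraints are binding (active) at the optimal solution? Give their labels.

Extreme points and W = 11x - 11y:
  (59/26, 340/13) → W = -6831/26
  (137/5, -854/25) → W = 16929/25
  (-19/47, 224/47) → W = -2673/47

The maximum is at (137/5, -854/25). Substituting into each constraint, equality holds for C1 and C5; the remaining constraints have slack.

C1 and C5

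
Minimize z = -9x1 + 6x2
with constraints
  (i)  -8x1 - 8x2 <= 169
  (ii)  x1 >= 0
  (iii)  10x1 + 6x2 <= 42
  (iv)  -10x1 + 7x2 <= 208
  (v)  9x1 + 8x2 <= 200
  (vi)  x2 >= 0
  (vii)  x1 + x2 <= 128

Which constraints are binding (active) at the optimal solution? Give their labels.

(iii) and (vi)

Extreme points and z = -9x1 + 6x2:
  (0, 7) → z = 42
  (0, 0) → z = 0
  (21/5, 0) → z = -189/5

The minimum is at (21/5, 0). Substituting into each constraint, equality holds for (iii) and (vi); the remaining constraints have slack.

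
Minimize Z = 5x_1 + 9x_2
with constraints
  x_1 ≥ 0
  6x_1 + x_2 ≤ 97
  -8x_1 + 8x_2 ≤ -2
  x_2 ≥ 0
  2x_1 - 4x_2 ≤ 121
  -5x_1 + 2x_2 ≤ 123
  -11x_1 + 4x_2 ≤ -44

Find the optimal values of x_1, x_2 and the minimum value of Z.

x_1 = 4, x_2 = 0, minimum Z = 20

Feasible corners and Z = 5x_1 + 9x_2:
  (389/28, 191/14) → Z = 769/4
  (97/6, 0) → Z = 485/6
  (43/7, 165/28) → Z = 335/4
  (4, 0) → Z = 20

The optimum lies where x_2 = 0 and -11x_1 + 4x_2 = -44.
Solving simultaneously gives x_1 = 4, x_2 = 0.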